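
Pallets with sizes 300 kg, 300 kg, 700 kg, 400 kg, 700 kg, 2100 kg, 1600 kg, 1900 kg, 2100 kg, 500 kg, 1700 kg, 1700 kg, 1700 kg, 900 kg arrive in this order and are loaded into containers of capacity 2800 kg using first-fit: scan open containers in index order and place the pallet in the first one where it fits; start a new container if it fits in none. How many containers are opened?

8

  300 → container 1 (new)  [load 300/2800]
  300 → container 1  [load 600/2800]
  700 → container 1  [load 1300/2800]
  400 → container 1  [load 1700/2800]
  700 → container 1  [load 2400/2800]
  2100 → container 2 (new)  [load 2100/2800]
  1600 → container 3 (new)  [load 1600/2800]
  1900 → container 4 (new)  [load 1900/2800]
  2100 → container 5 (new)  [load 2100/2800]
  500 → container 2  [load 2600/2800]
  1700 → container 6 (new)  [load 1700/2800]
  1700 → container 7 (new)  [load 1700/2800]
  1700 → container 8 (new)  [load 1700/2800]
  900 → container 3  [load 2500/2800]
8 containers opened.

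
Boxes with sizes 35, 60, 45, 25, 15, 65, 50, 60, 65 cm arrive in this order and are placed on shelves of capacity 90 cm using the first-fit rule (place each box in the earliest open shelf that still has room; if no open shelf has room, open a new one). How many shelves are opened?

6

  35 → shelf 1 (new)  [load 35/90]
  60 → shelf 2 (new)  [load 60/90]
  45 → shelf 1  [load 80/90]
  25 → shelf 2  [load 85/90]
  15 → shelf 3 (new)  [load 15/90]
  65 → shelf 3  [load 80/90]
  50 → shelf 4 (new)  [load 50/90]
  60 → shelf 5 (new)  [load 60/90]
  65 → shelf 6 (new)  [load 65/90]
6 shelves opened.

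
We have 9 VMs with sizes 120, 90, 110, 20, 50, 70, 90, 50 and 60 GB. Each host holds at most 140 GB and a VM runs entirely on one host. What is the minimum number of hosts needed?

5

Total = 120 + 110 + 90 + 90 + 70 + 60 + 50 + 50 + 20 = 660 GB.
Lower bound: ⌈660/140⌉ = 5 hosts.
A packing using 5 hosts:
  host 1: 120 + 20 = 140
  host 2: 110 = 110
  host 3: 90 + 50 = 140
  host 4: 90 + 50 = 140
  host 5: 70 + 60 = 130
This matches the lower bound, so 5 is optimal.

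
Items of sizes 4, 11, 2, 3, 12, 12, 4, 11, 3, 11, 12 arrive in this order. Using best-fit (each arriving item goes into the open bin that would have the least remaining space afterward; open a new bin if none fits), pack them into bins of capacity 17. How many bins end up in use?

  4 → bin 1 (new)  [load 4/17]
  11 → bin 1  [load 15/17]
  2 → bin 1  [load 17/17]
  3 → bin 2 (new)  [load 3/17]
  12 → bin 2  [load 15/17]
  12 → bin 3 (new)  [load 12/17]
  4 → bin 3  [load 16/17]
  11 → bin 4 (new)  [load 11/17]
  3 → bin 4  [load 14/17]
  11 → bin 5 (new)  [load 11/17]
  12 → bin 6 (new)  [load 12/17]
6 bins opened.

6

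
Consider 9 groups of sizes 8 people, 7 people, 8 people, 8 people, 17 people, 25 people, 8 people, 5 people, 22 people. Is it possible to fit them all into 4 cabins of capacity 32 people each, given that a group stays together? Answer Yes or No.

Yes

A valid assignment using 4 cabins:
  cabin 1: 25 + 7 = 32
  cabin 2: 22 + 8 = 30
  cabin 3: 17 + 8 + 5 = 30
  cabin 4: 8 + 8 = 16
Every load is within 32 people, so 4 cabins suffice.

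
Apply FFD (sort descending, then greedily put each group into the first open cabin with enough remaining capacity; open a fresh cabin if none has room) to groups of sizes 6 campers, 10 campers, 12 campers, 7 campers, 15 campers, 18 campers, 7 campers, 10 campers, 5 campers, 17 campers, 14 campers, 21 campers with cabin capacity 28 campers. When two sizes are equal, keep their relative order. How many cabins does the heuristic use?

6

Sorted descending: 21, 18, 17, 15, 14, 12, 10, 10, 7, 7, 6, 5.
  21 → cabin 1 (new)  [load 21/28]
  18 → cabin 2 (new)  [load 18/28]
  17 → cabin 3 (new)  [load 17/28]
  15 → cabin 4 (new)  [load 15/28]
  14 → cabin 5 (new)  [load 14/28]
  12 → cabin 4  [load 27/28]
  10 → cabin 2  [load 28/28]
  10 → cabin 3  [load 27/28]
  7 → cabin 1  [load 28/28]
  7 → cabin 5  [load 21/28]
  6 → cabin 5  [load 27/28]
  5 → cabin 6 (new)  [load 5/28]
6 cabins opened.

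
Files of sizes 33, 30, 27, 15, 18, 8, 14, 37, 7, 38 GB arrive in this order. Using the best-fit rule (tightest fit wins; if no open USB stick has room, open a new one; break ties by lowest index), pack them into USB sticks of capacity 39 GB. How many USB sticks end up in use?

  33 → USB stick 1 (new)  [load 33/39]
  30 → USB stick 2 (new)  [load 30/39]
  27 → USB stick 3 (new)  [load 27/39]
  15 → USB stick 4 (new)  [load 15/39]
  18 → USB stick 4  [load 33/39]
  8 → USB stick 2  [load 38/39]
  14 → USB stick 5 (new)  [load 14/39]
  37 → USB stick 6 (new)  [load 37/39]
  7 → USB stick 3  [load 34/39]
  38 → USB stick 7 (new)  [load 38/39]
7 USB sticks opened.

7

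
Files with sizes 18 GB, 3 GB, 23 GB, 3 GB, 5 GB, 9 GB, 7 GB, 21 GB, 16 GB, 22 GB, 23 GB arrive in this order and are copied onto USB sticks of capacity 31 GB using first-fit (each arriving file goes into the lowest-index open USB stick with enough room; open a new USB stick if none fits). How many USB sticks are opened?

6

  18 → USB stick 1 (new)  [load 18/31]
  3 → USB stick 1  [load 21/31]
  23 → USB stick 2 (new)  [load 23/31]
  3 → USB stick 1  [load 24/31]
  5 → USB stick 1  [load 29/31]
  9 → USB stick 3 (new)  [load 9/31]
  7 → USB stick 2  [load 30/31]
  21 → USB stick 3  [load 30/31]
  16 → USB stick 4 (new)  [load 16/31]
  22 → USB stick 5 (new)  [load 22/31]
  23 → USB stick 6 (new)  [load 23/31]
6 USB sticks opened.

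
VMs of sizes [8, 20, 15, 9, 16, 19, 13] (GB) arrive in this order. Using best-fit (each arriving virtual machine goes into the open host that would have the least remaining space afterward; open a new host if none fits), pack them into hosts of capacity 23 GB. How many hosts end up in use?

5

  8 → host 1 (new)  [load 8/23]
  20 → host 2 (new)  [load 20/23]
  15 → host 1  [load 23/23]
  9 → host 3 (new)  [load 9/23]
  16 → host 4 (new)  [load 16/23]
  19 → host 5 (new)  [load 19/23]
  13 → host 3  [load 22/23]
5 hosts opened.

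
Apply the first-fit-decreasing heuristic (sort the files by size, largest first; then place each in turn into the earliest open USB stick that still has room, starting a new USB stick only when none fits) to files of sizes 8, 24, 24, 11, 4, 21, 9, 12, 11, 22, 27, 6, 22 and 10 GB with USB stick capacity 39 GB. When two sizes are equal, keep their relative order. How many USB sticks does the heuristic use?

6

Sorted descending: 27, 24, 24, 22, 22, 21, 12, 11, 11, 10, 9, 8, 6, 4.
  27 → USB stick 1 (new)  [load 27/39]
  24 → USB stick 2 (new)  [load 24/39]
  24 → USB stick 3 (new)  [load 24/39]
  22 → USB stick 4 (new)  [load 22/39]
  22 → USB stick 5 (new)  [load 22/39]
  21 → USB stick 6 (new)  [load 21/39]
  12 → USB stick 1  [load 39/39]
  11 → USB stick 2  [load 35/39]
  11 → USB stick 3  [load 35/39]
  10 → USB stick 4  [load 32/39]
  9 → USB stick 5  [load 31/39]
  8 → USB stick 5  [load 39/39]
  6 → USB stick 4  [load 38/39]
  4 → USB stick 2  [load 39/39]
6 USB sticks opened.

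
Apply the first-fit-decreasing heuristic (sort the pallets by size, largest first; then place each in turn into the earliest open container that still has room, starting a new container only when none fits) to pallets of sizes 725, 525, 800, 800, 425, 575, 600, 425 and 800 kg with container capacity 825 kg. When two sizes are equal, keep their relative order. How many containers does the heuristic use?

9

Sorted descending: 800, 800, 800, 725, 600, 575, 525, 425, 425.
  800 → container 1 (new)  [load 800/825]
  800 → container 2 (new)  [load 800/825]
  800 → container 3 (new)  [load 800/825]
  725 → container 4 (new)  [load 725/825]
  600 → container 5 (new)  [load 600/825]
  575 → container 6 (new)  [load 575/825]
  525 → container 7 (new)  [load 525/825]
  425 → container 8 (new)  [load 425/825]
  425 → container 9 (new)  [load 425/825]
9 containers opened.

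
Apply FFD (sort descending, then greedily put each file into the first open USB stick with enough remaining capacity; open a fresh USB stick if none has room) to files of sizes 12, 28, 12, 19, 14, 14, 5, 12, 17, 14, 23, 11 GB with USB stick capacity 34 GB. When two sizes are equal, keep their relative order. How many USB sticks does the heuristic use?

6

Sorted descending: 28, 23, 19, 17, 14, 14, 14, 12, 12, 12, 11, 5.
  28 → USB stick 1 (new)  [load 28/34]
  23 → USB stick 2 (new)  [load 23/34]
  19 → USB stick 3 (new)  [load 19/34]
  17 → USB stick 4 (new)  [load 17/34]
  14 → USB stick 3  [load 33/34]
  14 → USB stick 4  [load 31/34]
  14 → USB stick 5 (new)  [load 14/34]
  12 → USB stick 5  [load 26/34]
  12 → USB stick 6 (new)  [load 12/34]
  12 → USB stick 6  [load 24/34]
  11 → USB stick 2  [load 34/34]
  5 → USB stick 1  [load 33/34]
6 USB sticks opened.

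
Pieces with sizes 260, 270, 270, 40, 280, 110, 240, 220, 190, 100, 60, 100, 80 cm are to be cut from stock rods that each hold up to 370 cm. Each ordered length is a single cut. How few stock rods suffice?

Total = 280 + 270 + 270 + 260 + 240 + 220 + 190 + 110 + 100 + 100 + 80 + 60 + 40 = 2220 cm.
Lower bound: ⌈2220/370⌉ = 6 stock rods.
Also, 7 pieces each exceed 185 cm, and no two of those can share a stock rod, so at least 7 stock rods are needed.
A packing using 7 stock rods:
  stock rod 1: 280 + 80 = 360
  stock rod 2: 270 + 100 = 370
  stock rod 3: 270 + 100 = 370
  stock rod 4: 260 + 110 = 370
  stock rod 5: 240 + 60 + 40 = 340
  stock rod 6: 220 = 220
  stock rod 7: 190 = 190
This matches the lower bound, so 7 is optimal.

7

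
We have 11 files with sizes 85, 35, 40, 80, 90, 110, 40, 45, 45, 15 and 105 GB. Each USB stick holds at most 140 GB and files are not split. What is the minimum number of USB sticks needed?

Total = 110 + 105 + 90 + 85 + 80 + 45 + 45 + 40 + 40 + 35 + 15 = 690 GB.
Lower bound: ⌈690/140⌉ = 5 USB sticks.
A packing using 6 USB sticks:
  USB stick 1: 110 + 15 = 125
  USB stick 2: 105 + 35 = 140
  USB stick 3: 90 + 45 = 135
  USB stick 4: 85 + 45 = 130
  USB stick 5: 80 + 40 = 120
  USB stick 6: 40 = 40
No arrangement into 5 USB sticks stays within capacity, so 6 is optimal.

6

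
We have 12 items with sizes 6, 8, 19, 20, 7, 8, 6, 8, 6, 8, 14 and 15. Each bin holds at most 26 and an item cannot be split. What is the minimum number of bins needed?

Total = 20 + 19 + 15 + 14 + 8 + 8 + 8 + 8 + 7 + 6 + 6 + 6 = 125.
Lower bound: ⌈125/26⌉ = 5 bins.
A packing using 5 bins:
  bin 1: 20 + 6 = 26
  bin 2: 19 + 7 = 26
  bin 3: 15 + 8 = 23
  bin 4: 14 + 6 + 6 = 26
  bin 5: 8 + 8 + 8 = 24
This matches the lower bound, so 5 is optimal.

5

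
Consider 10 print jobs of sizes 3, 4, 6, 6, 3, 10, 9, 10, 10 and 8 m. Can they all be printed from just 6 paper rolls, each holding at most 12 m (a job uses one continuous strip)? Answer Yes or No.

Total = 69 m; ⌈69/12⌉ = 6.
The bound of 6 does not rule out 6, but exhaustive search shows no assignment into 6 paper rolls of capacity 12 m exists — the minimum is 7.

No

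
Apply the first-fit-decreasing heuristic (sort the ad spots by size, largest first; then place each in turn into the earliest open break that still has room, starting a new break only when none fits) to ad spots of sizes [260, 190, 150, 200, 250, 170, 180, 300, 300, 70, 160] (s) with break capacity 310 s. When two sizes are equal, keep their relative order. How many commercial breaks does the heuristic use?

9

Sorted descending: 300, 300, 260, 250, 200, 190, 180, 170, 160, 150, 70.
  300 → break 1 (new)  [load 300/310]
  300 → break 2 (new)  [load 300/310]
  260 → break 3 (new)  [load 260/310]
  250 → break 4 (new)  [load 250/310]
  200 → break 5 (new)  [load 200/310]
  190 → break 6 (new)  [load 190/310]
  180 → break 7 (new)  [load 180/310]
  170 → break 8 (new)  [load 170/310]
  160 → break 9 (new)  [load 160/310]
  150 → break 9  [load 310/310]
  70 → break 5  [load 270/310]
9 commercial breaks opened.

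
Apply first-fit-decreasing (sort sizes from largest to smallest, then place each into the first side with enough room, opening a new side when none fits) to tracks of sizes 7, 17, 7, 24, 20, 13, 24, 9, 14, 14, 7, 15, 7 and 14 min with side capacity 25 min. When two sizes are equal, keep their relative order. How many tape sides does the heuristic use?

Sorted descending: 24, 24, 20, 17, 15, 14, 14, 14, 13, 9, 7, 7, 7, 7.
  24 → side 1 (new)  [load 24/25]
  24 → side 2 (new)  [load 24/25]
  20 → side 3 (new)  [load 20/25]
  17 → side 4 (new)  [load 17/25]
  15 → side 5 (new)  [load 15/25]
  14 → side 6 (new)  [load 14/25]
  14 → side 7 (new)  [load 14/25]
  14 → side 8 (new)  [load 14/25]
  13 → side 9 (new)  [load 13/25]
  9 → side 5  [load 24/25]
  7 → side 4  [load 24/25]
  7 → side 6  [load 21/25]
  7 → side 7  [load 21/25]
  7 → side 8  [load 21/25]
9 tape sides opened.

9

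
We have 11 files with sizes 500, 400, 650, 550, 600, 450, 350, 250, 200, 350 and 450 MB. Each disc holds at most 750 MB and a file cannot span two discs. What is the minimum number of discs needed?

8

Total = 650 + 600 + 550 + 500 + 450 + 450 + 400 + 350 + 350 + 250 + 200 = 4750 MB.
Lower bound: ⌈4750/750⌉ = 7 discs.
A packing using 8 discs:
  disc 1: 650 = 650
  disc 2: 600 = 600
  disc 3: 550 + 200 = 750
  disc 4: 500 + 250 = 750
  disc 5: 450 = 450
  disc 6: 450 = 450
  disc 7: 400 + 350 = 750
  disc 8: 350 = 350
No arrangement into 7 discs stays within capacity, so 8 is optimal.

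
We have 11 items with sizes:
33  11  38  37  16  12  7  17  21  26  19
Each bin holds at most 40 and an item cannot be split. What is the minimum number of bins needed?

7

Total = 38 + 37 + 33 + 26 + 21 + 19 + 17 + 16 + 12 + 11 + 7 = 237.
Lower bound: ⌈237/40⌉ = 6 bins.
A packing using 7 bins:
  bin 1: 38 = 38
  bin 2: 37 = 37
  bin 3: 33 + 7 = 40
  bin 4: 26 + 12 = 38
  bin 5: 21 + 19 = 40
  bin 6: 17 + 16 = 33
  bin 7: 11 = 11
No arrangement into 6 bins stays within capacity, so 7 is optimal.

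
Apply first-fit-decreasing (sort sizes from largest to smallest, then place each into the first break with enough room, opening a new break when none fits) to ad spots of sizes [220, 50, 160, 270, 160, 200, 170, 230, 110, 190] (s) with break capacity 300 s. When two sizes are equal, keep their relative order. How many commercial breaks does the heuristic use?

8

Sorted descending: 270, 230, 220, 200, 190, 170, 160, 160, 110, 50.
  270 → break 1 (new)  [load 270/300]
  230 → break 2 (new)  [load 230/300]
  220 → break 3 (new)  [load 220/300]
  200 → break 4 (new)  [load 200/300]
  190 → break 5 (new)  [load 190/300]
  170 → break 6 (new)  [load 170/300]
  160 → break 7 (new)  [load 160/300]
  160 → break 8 (new)  [load 160/300]
  110 → break 5  [load 300/300]
  50 → break 2  [load 280/300]
8 commercial breaks opened.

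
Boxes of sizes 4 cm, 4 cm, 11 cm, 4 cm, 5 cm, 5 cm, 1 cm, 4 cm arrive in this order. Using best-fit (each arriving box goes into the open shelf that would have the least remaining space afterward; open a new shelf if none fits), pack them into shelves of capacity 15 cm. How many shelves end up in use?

3

  4 → shelf 1 (new)  [load 4/15]
  4 → shelf 1  [load 8/15]
  11 → shelf 2 (new)  [load 11/15]
  4 → shelf 2  [load 15/15]
  5 → shelf 1  [load 13/15]
  5 → shelf 3 (new)  [load 5/15]
  1 → shelf 1  [load 14/15]
  4 → shelf 3  [load 9/15]
3 shelves opened.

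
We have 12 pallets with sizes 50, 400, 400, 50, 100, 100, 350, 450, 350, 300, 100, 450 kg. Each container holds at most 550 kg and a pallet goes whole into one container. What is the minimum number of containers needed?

7

Total = 450 + 450 + 400 + 400 + 350 + 350 + 300 + 100 + 100 + 100 + 50 + 50 = 3100 kg.
Lower bound: ⌈3100/550⌉ = 6 containers.
Also, 7 pallets each exceed 275 kg, and no two of those can share a container, so at least 7 containers are needed.
A packing using 7 containers:
  container 1: 450 + 100 = 550
  container 2: 450 + 100 = 550
  container 3: 400 + 100 + 50 = 550
  container 4: 400 + 50 = 450
  container 5: 350 = 350
  container 6: 350 = 350
  container 7: 300 = 300
This matches the lower bound, so 7 is optimal.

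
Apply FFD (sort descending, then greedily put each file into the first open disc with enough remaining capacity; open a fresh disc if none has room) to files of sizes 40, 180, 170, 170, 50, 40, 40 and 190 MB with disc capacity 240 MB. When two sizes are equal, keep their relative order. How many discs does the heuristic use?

Sorted descending: 190, 180, 170, 170, 50, 40, 40, 40.
  190 → disc 1 (new)  [load 190/240]
  180 → disc 2 (new)  [load 180/240]
  170 → disc 3 (new)  [load 170/240]
  170 → disc 4 (new)  [load 170/240]
  50 → disc 1  [load 240/240]
  40 → disc 2  [load 220/240]
  40 → disc 3  [load 210/240]
  40 → disc 4  [load 210/240]
4 discs opened.

4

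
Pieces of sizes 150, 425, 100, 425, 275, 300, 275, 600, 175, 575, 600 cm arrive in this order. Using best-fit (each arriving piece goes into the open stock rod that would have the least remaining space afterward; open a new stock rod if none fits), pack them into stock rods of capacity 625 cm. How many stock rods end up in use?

7

  150 → stock rod 1 (new)  [load 150/625]
  425 → stock rod 1  [load 575/625]
  100 → stock rod 2 (new)  [load 100/625]
  425 → stock rod 2  [load 525/625]
  275 → stock rod 3 (new)  [load 275/625]
  300 → stock rod 3  [load 575/625]
  275 → stock rod 4 (new)  [load 275/625]
  600 → stock rod 5 (new)  [load 600/625]
  175 → stock rod 4  [load 450/625]
  575 → stock rod 6 (new)  [load 575/625]
  600 → stock rod 7 (new)  [load 600/625]
7 stock rods opened.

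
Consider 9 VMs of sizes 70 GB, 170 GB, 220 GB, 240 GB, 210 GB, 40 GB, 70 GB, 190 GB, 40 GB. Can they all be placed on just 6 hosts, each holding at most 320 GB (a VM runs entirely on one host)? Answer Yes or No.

Yes

A valid assignment using 5 hosts:
  host 1: 240 + 70 = 310
  host 2: 220 + 70 = 290
  host 3: 210 + 40 + 40 = 290
  host 4: 190 = 190
  host 5: 170 = 170
That uses only 5 ≤ 6, so 6 hosts are enough.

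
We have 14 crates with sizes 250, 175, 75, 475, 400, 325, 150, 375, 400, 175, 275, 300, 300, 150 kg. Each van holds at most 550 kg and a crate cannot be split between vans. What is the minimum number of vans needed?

8

Total = 475 + 400 + 400 + 375 + 325 + 300 + 300 + 275 + 250 + 175 + 175 + 150 + 150 + 75 = 3825 kg.
Lower bound: ⌈3825/550⌉ = 7 vans.
A packing using 8 vans:
  van 1: 475 + 75 = 550
  van 2: 400 + 150 = 550
  van 3: 400 + 150 = 550
  van 4: 375 + 175 = 550
  van 5: 325 + 175 = 500
  van 6: 300 + 250 = 550
  van 7: 300 = 300
  van 8: 275 = 275
No arrangement into 7 vans stays within capacity, so 8 is optimal.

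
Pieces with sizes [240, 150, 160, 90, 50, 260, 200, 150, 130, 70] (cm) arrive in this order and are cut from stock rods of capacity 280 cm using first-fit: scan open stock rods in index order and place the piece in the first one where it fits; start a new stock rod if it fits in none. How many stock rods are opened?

6

  240 → stock rod 1 (new)  [load 240/280]
  150 → stock rod 2 (new)  [load 150/280]
  160 → stock rod 3 (new)  [load 160/280]
  90 → stock rod 2  [load 240/280]
  50 → stock rod 3  [load 210/280]
  260 → stock rod 4 (new)  [load 260/280]
  200 → stock rod 5 (new)  [load 200/280]
  150 → stock rod 6 (new)  [load 150/280]
  130 → stock rod 6  [load 280/280]
  70 → stock rod 3  [load 280/280]
6 stock rods opened.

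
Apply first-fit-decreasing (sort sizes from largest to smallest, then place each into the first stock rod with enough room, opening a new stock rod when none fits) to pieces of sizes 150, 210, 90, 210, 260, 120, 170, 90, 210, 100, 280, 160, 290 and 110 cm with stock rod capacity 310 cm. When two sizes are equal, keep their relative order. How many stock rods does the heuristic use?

9

Sorted descending: 290, 280, 260, 210, 210, 210, 170, 160, 150, 120, 110, 100, 90, 90.
  290 → stock rod 1 (new)  [load 290/310]
  280 → stock rod 2 (new)  [load 280/310]
  260 → stock rod 3 (new)  [load 260/310]
  210 → stock rod 4 (new)  [load 210/310]
  210 → stock rod 5 (new)  [load 210/310]
  210 → stock rod 6 (new)  [load 210/310]
  170 → stock rod 7 (new)  [load 170/310]
  160 → stock rod 8 (new)  [load 160/310]
  150 → stock rod 8  [load 310/310]
  120 → stock rod 7  [load 290/310]
  110 → stock rod 9 (new)  [load 110/310]
  100 → stock rod 4  [load 310/310]
  90 → stock rod 5  [load 300/310]
  90 → stock rod 6  [load 300/310]
9 stock rods opened.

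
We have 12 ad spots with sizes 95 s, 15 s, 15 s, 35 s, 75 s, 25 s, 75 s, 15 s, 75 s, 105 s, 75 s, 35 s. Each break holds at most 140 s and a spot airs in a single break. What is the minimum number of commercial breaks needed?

6

Total = 105 + 95 + 75 + 75 + 75 + 75 + 35 + 35 + 25 + 15 + 15 + 15 = 640 s.
Lower bound: ⌈640/140⌉ = 5 commercial breaks.
Also, 6 ad spots each exceed 70 s, and no two of those can share a break, so at least 6 commercial breaks are needed.
A packing using 6 commercial breaks:
  break 1: 105 + 35 = 140
  break 2: 95 + 35 = 130
  break 3: 75 + 25 + 15 + 15 = 130
  break 4: 75 + 15 = 90
  break 5: 75 = 75
  break 6: 75 = 75
This matches the lower bound, so 6 is optimal.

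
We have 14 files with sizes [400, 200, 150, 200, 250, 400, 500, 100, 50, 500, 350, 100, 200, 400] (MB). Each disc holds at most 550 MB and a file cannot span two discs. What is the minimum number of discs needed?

8

Total = 500 + 500 + 400 + 400 + 400 + 350 + 250 + 200 + 200 + 200 + 150 + 100 + 100 + 50 = 3800 MB.
Lower bound: ⌈3800/550⌉ = 7 discs.
A packing using 8 discs:
  disc 1: 500 + 50 = 550
  disc 2: 500 = 500
  disc 3: 400 + 150 = 550
  disc 4: 400 + 100 = 500
  disc 5: 400 + 100 = 500
  disc 6: 350 + 200 = 550
  disc 7: 250 + 200 = 450
  disc 8: 200 = 200
No arrangement into 7 discs stays within capacity, so 8 is optimal.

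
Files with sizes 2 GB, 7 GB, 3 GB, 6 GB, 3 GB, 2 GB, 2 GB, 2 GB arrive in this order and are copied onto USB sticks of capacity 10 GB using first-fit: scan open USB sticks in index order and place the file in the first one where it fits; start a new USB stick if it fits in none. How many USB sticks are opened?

  2 → USB stick 1 (new)  [load 2/10]
  7 → USB stick 1  [load 9/10]
  3 → USB stick 2 (new)  [load 3/10]
  6 → USB stick 2  [load 9/10]
  3 → USB stick 3 (new)  [load 3/10]
  2 → USB stick 3  [load 5/10]
  2 → USB stick 3  [load 7/10]
  2 → USB stick 3  [load 9/10]
3 USB sticks opened.

3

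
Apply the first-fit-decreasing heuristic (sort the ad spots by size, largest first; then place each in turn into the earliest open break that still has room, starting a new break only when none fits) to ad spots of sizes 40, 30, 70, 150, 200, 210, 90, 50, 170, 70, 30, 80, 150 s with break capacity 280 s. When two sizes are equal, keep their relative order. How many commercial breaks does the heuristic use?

Sorted descending: 210, 200, 170, 150, 150, 90, 80, 70, 70, 50, 40, 30, 30.
  210 → break 1 (new)  [load 210/280]
  200 → break 2 (new)  [load 200/280]
  170 → break 3 (new)  [load 170/280]
  150 → break 4 (new)  [load 150/280]
  150 → break 5 (new)  [load 150/280]
  90 → break 3  [load 260/280]
  80 → break 2  [load 280/280]
  70 → break 1  [load 280/280]
  70 → break 4  [load 220/280]
  50 → break 4  [load 270/280]
  40 → break 5  [load 190/280]
  30 → break 5  [load 220/280]
  30 → break 5  [load 250/280]
5 commercial breaks opened.

5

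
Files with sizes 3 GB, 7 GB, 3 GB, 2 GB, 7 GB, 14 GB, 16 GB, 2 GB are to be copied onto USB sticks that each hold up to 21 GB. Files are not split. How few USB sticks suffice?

3

Total = 16 + 14 + 7 + 7 + 3 + 3 + 2 + 2 = 54 GB.
Lower bound: ⌈54/21⌉ = 3 USB sticks.
A packing using 3 USB sticks:
  USB stick 1: 16 + 3 + 2 = 21
  USB stick 2: 14 + 7 = 21
  USB stick 3: 7 + 3 + 2 = 12
This matches the lower bound, so 3 is optimal.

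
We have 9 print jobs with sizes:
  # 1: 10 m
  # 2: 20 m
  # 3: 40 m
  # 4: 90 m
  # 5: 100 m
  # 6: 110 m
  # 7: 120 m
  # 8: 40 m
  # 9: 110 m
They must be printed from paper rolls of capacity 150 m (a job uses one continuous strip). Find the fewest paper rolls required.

5

Total = 120 + 110 + 110 + 100 + 90 + 40 + 40 + 20 + 10 = 640 m.
Lower bound: ⌈640/150⌉ = 5 paper rolls.
A packing using 5 paper rolls:
  roll 1: 120 + 20 + 10 = 150
  roll 2: 110 + 40 = 150
  roll 3: 110 + 40 = 150
  roll 4: 100 = 100
  roll 5: 90 = 90
This matches the lower bound, so 5 is optimal.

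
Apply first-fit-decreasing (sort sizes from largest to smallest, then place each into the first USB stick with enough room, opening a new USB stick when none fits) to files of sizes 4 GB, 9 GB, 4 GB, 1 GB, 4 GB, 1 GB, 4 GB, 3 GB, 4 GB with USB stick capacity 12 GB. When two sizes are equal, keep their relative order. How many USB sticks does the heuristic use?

3

Sorted descending: 9, 4, 4, 4, 4, 4, 3, 1, 1.
  9 → USB stick 1 (new)  [load 9/12]
  4 → USB stick 2 (new)  [load 4/12]
  4 → USB stick 2  [load 8/12]
  4 → USB stick 2  [load 12/12]
  4 → USB stick 3 (new)  [load 4/12]
  4 → USB stick 3  [load 8/12]
  3 → USB stick 1  [load 12/12]
  1 → USB stick 3  [load 9/12]
  1 → USB stick 3  [load 10/12]
3 USB sticks opened.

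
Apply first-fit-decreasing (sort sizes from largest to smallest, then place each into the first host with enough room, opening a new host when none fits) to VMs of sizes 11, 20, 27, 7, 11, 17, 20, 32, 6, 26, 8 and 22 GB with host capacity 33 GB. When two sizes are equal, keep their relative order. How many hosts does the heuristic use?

7

Sorted descending: 32, 27, 26, 22, 20, 20, 17, 11, 11, 8, 7, 6.
  32 → host 1 (new)  [load 32/33]
  27 → host 2 (new)  [load 27/33]
  26 → host 3 (new)  [load 26/33]
  22 → host 4 (new)  [load 22/33]
  20 → host 5 (new)  [load 20/33]
  20 → host 6 (new)  [load 20/33]
  17 → host 7 (new)  [load 17/33]
  11 → host 4  [load 33/33]
  11 → host 5  [load 31/33]
  8 → host 6  [load 28/33]
  7 → host 3  [load 33/33]
  6 → host 2  [load 33/33]
7 hosts opened.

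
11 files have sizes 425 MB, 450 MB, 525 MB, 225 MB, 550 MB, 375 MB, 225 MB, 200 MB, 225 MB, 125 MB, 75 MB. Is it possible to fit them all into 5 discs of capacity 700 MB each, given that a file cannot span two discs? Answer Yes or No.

No

Total = 3400 MB; ⌈3400/700⌉ = 5.
The bound of 5 does not rule out 5, but exhaustive search shows no assignment into 5 discs of capacity 700 MB exists — the minimum is 6.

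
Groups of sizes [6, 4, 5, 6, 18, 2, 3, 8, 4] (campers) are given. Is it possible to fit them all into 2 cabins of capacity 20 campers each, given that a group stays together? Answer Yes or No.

Total = 56 campers; ⌈56/20⌉ = 3.
At least 3 cabins are required, but only 2 are allowed.

No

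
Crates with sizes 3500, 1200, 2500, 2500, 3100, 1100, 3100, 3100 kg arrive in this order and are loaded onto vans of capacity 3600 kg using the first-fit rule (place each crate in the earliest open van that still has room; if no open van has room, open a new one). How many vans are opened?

7

  3500 → van 1 (new)  [load 3500/3600]
  1200 → van 2 (new)  [load 1200/3600]
  2500 → van 3 (new)  [load 2500/3600]
  2500 → van 4 (new)  [load 2500/3600]
  3100 → van 5 (new)  [load 3100/3600]
  1100 → van 2  [load 2300/3600]
  3100 → van 6 (new)  [load 3100/3600]
  3100 → van 7 (new)  [load 3100/3600]
7 vans opened.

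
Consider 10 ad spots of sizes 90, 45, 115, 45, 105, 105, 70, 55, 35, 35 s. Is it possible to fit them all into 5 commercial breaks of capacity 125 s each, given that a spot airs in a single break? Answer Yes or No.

Total = 700 s; ⌈700/125⌉ = 6.
At least 6 commercial breaks are required, but only 5 are allowed.

No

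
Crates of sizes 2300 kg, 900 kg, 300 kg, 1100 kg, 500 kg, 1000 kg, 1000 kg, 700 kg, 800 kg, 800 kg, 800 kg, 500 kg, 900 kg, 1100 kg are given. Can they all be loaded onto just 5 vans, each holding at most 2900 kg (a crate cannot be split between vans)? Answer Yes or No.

Yes

A valid assignment using 5 vans:
  van 1: 2300 + 500 = 2800
  van 2: 1100 + 1100 + 700 = 2900
  van 3: 1000 + 1000 + 900 = 2900
  van 4: 900 + 800 + 800 + 300 = 2800
  van 5: 800 + 500 = 1300
Every load is within 2900 kg, so 5 vans suffice.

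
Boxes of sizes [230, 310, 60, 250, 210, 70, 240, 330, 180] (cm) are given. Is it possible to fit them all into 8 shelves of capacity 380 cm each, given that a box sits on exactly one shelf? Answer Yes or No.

A valid assignment using 7 shelves:
  shelf 1: 330 = 330
  shelf 2: 310 + 70 = 380
  shelf 3: 250 + 60 = 310
  shelf 4: 240 = 240
  shelf 5: 230 = 230
  shelf 6: 210 = 210
  shelf 7: 180 = 180
That uses only 7 ≤ 8, so 8 shelves are enough.

Yes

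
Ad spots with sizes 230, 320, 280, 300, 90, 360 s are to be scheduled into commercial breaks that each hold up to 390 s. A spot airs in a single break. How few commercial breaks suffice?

5

Total = 360 + 320 + 300 + 280 + 230 + 90 = 1580 s.
Lower bound: ⌈1580/390⌉ = 5 commercial breaks.
A packing using 5 commercial breaks:
  break 1: 360 = 360
  break 2: 320 = 320
  break 3: 300 + 90 = 390
  break 4: 280 = 280
  break 5: 230 = 230
This matches the lower bound, so 5 is optimal.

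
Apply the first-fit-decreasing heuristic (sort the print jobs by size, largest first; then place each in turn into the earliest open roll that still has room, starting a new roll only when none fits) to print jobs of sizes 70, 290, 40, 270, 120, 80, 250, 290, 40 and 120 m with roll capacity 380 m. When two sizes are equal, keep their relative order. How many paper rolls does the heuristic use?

5

Sorted descending: 290, 290, 270, 250, 120, 120, 80, 70, 40, 40.
  290 → roll 1 (new)  [load 290/380]
  290 → roll 2 (new)  [load 290/380]
  270 → roll 3 (new)  [load 270/380]
  250 → roll 4 (new)  [load 250/380]
  120 → roll 4  [load 370/380]
  120 → roll 5 (new)  [load 120/380]
  80 → roll 1  [load 370/380]
  70 → roll 2  [load 360/380]
  40 → roll 3  [load 310/380]
  40 → roll 3  [load 350/380]
5 paper rolls opened.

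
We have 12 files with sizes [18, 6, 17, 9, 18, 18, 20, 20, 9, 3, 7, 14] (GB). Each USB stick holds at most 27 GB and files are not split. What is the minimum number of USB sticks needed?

Total = 20 + 20 + 18 + 18 + 18 + 17 + 14 + 9 + 9 + 7 + 6 + 3 = 159 GB.
Lower bound: ⌈159/27⌉ = 6 USB sticks.
Also, 7 files each exceed 27/2 GB, and no two of those can share a USB stick, so at least 7 USB sticks are needed.
A packing using 7 USB sticks:
  USB stick 1: 20 + 7 = 27
  USB stick 2: 20 + 6 = 26
  USB stick 3: 18 + 9 = 27
  USB stick 4: 18 + 9 = 27
  USB stick 5: 18 + 3 = 21
  USB stick 6: 17 = 17
  USB stick 7: 14 = 14
This matches the lower bound, so 7 is optimal.

7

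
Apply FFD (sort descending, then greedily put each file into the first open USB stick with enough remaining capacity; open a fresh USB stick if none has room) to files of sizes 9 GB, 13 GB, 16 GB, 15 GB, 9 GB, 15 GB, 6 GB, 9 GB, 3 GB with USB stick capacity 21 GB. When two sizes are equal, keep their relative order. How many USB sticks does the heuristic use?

6

Sorted descending: 16, 15, 15, 13, 9, 9, 9, 6, 3.
  16 → USB stick 1 (new)  [load 16/21]
  15 → USB stick 2 (new)  [load 15/21]
  15 → USB stick 3 (new)  [load 15/21]
  13 → USB stick 4 (new)  [load 13/21]
  9 → USB stick 5 (new)  [load 9/21]
  9 → USB stick 5  [load 18/21]
  9 → USB stick 6 (new)  [load 9/21]
  6 → USB stick 2  [load 21/21]
  3 → USB stick 1  [load 19/21]
6 USB sticks opened.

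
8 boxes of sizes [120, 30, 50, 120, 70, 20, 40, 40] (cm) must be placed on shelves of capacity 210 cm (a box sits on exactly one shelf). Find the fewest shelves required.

Total = 120 + 120 + 70 + 50 + 40 + 40 + 30 + 20 = 490 cm.
Lower bound: ⌈490/210⌉ = 3 shelves.
A packing using 3 shelves:
  shelf 1: 120 + 70 + 20 = 210
  shelf 2: 120 + 50 + 40 = 210
  shelf 3: 40 + 30 = 70
This matches the lower bound, so 3 is optimal.

3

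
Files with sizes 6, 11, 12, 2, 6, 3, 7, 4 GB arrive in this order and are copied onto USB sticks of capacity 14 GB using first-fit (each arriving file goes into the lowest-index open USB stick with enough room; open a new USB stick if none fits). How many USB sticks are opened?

  6 → USB stick 1 (new)  [load 6/14]
  11 → USB stick 2 (new)  [load 11/14]
  12 → USB stick 3 (new)  [load 12/14]
  2 → USB stick 1  [load 8/14]
  6 → USB stick 1  [load 14/14]
  3 → USB stick 2  [load 14/14]
  7 → USB stick 4 (new)  [load 7/14]
  4 → USB stick 4  [load 11/14]
4 USB sticks opened.

4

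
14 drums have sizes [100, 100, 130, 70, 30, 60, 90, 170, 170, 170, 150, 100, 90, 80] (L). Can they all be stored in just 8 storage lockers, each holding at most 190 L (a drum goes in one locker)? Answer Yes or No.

Total = 1510 L; ⌈1510/190⌉ = 8.
The bound of 8 does not rule out 8, but exhaustive search shows no assignment into 8 storage lockers of capacity 190 L exists — the minimum is 9.

No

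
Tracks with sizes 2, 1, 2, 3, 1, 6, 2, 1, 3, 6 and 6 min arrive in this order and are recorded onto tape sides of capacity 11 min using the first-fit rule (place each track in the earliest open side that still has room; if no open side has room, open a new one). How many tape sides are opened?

4

  2 → side 1 (new)  [load 2/11]
  1 → side 1  [load 3/11]
  2 → side 1  [load 5/11]
  3 → side 1  [load 8/11]
  1 → side 1  [load 9/11]
  6 → side 2 (new)  [load 6/11]
  2 → side 1  [load 11/11]
  1 → side 2  [load 7/11]
  3 → side 2  [load 10/11]
  6 → side 3 (new)  [load 6/11]
  6 → side 4 (new)  [load 6/11]
4 tape sides opened.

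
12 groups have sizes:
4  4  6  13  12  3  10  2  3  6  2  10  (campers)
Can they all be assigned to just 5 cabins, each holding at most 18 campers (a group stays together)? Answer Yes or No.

Yes

A valid assignment using 5 cabins:
  cabin 1: 13 + 4 = 17
  cabin 2: 12 + 6 = 18
  cabin 3: 10 + 6 + 2 = 18
  cabin 4: 10 + 4 + 3 = 17
  cabin 5: 3 + 2 = 5
Every load is within 18 campers, so 5 cabins suffice.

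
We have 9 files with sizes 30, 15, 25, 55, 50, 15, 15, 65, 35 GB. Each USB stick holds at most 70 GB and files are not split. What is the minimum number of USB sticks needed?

5

Total = 65 + 55 + 50 + 35 + 30 + 25 + 15 + 15 + 15 = 305 GB.
Lower bound: ⌈305/70⌉ = 5 USB sticks.
A packing using 5 USB sticks:
  USB stick 1: 65 = 65
  USB stick 2: 55 + 15 = 70
  USB stick 3: 50 + 15 = 65
  USB stick 4: 35 + 30 = 65
  USB stick 5: 25 + 15 = 40
This matches the lower bound, so 5 is optimal.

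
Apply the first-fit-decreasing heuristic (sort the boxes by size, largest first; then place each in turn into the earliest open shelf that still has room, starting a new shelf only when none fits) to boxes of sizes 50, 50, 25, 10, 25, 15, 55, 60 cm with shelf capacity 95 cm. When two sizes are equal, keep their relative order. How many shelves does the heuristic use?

Sorted descending: 60, 55, 50, 50, 25, 25, 15, 10.
  60 → shelf 1 (new)  [load 60/95]
  55 → shelf 2 (new)  [load 55/95]
  50 → shelf 3 (new)  [load 50/95]
  50 → shelf 4 (new)  [load 50/95]
  25 → shelf 1  [load 85/95]
  25 → shelf 2  [load 80/95]
  15 → shelf 2  [load 95/95]
  10 → shelf 1  [load 95/95]
4 shelves opened.

4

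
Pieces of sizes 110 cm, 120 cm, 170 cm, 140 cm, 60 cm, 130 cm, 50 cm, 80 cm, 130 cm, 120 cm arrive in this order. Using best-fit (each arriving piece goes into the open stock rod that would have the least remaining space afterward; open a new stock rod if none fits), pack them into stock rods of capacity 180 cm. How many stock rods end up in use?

8

  110 → stock rod 1 (new)  [load 110/180]
  120 → stock rod 2 (new)  [load 120/180]
  170 → stock rod 3 (new)  [load 170/180]
  140 → stock rod 4 (new)  [load 140/180]
  60 → stock rod 2  [load 180/180]
  130 → stock rod 5 (new)  [load 130/180]
  50 → stock rod 5  [load 180/180]
  80 → stock rod 6 (new)  [load 80/180]
  130 → stock rod 7 (new)  [load 130/180]
  120 → stock rod 8 (new)  [load 120/180]
8 stock rods opened.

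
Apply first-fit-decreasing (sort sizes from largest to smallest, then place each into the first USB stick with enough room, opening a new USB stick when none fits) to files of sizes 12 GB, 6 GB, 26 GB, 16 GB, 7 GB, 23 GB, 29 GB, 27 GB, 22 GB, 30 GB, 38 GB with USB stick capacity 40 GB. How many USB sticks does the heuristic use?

7

Sorted descending: 38, 30, 29, 27, 26, 23, 22, 16, 12, 7, 6.
  38 → USB stick 1 (new)  [load 38/40]
  30 → USB stick 2 (new)  [load 30/40]
  29 → USB stick 3 (new)  [load 29/40]
  27 → USB stick 4 (new)  [load 27/40]
  26 → USB stick 5 (new)  [load 26/40]
  23 → USB stick 6 (new)  [load 23/40]
  22 → USB stick 7 (new)  [load 22/40]
  16 → USB stick 6  [load 39/40]
  12 → USB stick 4  [load 39/40]
  7 → USB stick 2  [load 37/40]
  6 → USB stick 3  [load 35/40]
7 USB sticks opened.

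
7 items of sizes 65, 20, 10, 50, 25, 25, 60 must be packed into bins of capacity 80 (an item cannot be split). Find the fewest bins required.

Total = 65 + 60 + 50 + 25 + 25 + 20 + 10 = 255.
Lower bound: ⌈255/80⌉ = 4 bins.
A packing using 4 bins:
  bin 1: 65 + 10 = 75
  bin 2: 60 + 20 = 80
  bin 3: 50 + 25 = 75
  bin 4: 25 = 25
This matches the lower bound, so 4 is optimal.

4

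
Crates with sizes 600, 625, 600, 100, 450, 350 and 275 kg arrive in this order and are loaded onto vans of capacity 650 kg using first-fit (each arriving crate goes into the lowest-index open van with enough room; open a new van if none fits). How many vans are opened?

5

  600 → van 1 (new)  [load 600/650]
  625 → van 2 (new)  [load 625/650]
  600 → van 3 (new)  [load 600/650]
  100 → van 4 (new)  [load 100/650]
  450 → van 4  [load 550/650]
  350 → van 5 (new)  [load 350/650]
  275 → van 5  [load 625/650]
5 vans opened.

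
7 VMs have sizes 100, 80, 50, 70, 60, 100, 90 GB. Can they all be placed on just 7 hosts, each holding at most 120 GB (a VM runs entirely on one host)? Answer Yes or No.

A valid assignment using 6 hosts:
  host 1: 100 = 100
  host 2: 100 = 100
  host 3: 90 = 90
  host 4: 80 = 80
  host 5: 70 + 50 = 120
  host 6: 60 = 60
That uses only 6 ≤ 7, so 7 hosts are enough.

Yes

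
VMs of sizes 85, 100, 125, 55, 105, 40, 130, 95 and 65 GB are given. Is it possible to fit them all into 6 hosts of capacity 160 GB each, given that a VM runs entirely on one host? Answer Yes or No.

Yes

A valid assignment using 6 hosts:
  host 1: 130 = 130
  host 2: 125 = 125
  host 3: 105 + 55 = 160
  host 4: 100 + 40 = 140
  host 5: 95 + 65 = 160
  host 6: 85 = 85
Every load is within 160 GB, so 6 hosts suffice.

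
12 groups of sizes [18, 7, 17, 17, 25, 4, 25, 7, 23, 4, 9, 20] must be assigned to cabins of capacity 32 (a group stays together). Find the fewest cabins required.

7

Total = 25 + 25 + 23 + 20 + 18 + 17 + 17 + 9 + 7 + 7 + 4 + 4 = 176.
Lower bound: ⌈176/32⌉ = 6 cabins.
Also, 7 groups each exceed 16, and no two of those can share a cabin, so at least 7 cabins are needed.
A packing using 7 cabins:
  cabin 1: 25 + 7 = 32
  cabin 2: 25 + 7 = 32
  cabin 3: 23 + 9 = 32
  cabin 4: 20 + 4 + 4 = 28
  cabin 5: 18 = 18
  cabin 6: 17 = 17
  cabin 7: 17 = 17
This matches the lower bound, so 7 is optimal.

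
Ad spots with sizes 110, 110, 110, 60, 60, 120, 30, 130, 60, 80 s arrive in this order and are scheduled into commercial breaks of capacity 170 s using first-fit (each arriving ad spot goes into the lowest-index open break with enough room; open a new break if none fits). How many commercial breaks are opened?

  110 → break 1 (new)  [load 110/170]
  110 → break 2 (new)  [load 110/170]
  110 → break 3 (new)  [load 110/170]
  60 → break 1  [load 170/170]
  60 → break 2  [load 170/170]
  120 → break 4 (new)  [load 120/170]
  30 → break 3  [load 140/170]
  130 → break 5 (new)  [load 130/170]
  60 → break 6 (new)  [load 60/170]
  80 → break 6  [load 140/170]
6 commercial breaks opened.

6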